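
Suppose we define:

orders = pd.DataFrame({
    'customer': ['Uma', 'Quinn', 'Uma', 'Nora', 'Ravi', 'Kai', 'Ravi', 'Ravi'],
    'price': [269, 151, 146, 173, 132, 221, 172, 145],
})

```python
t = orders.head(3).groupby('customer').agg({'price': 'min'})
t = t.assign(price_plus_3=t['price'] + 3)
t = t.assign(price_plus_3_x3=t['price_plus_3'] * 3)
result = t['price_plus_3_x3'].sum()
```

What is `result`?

take first 3 rows:
  customer  price
0      Uma    269
1    Quinn    151
2      Uma    146
group by customer, min of price:
          price
customer       
Quinn       151
Uma         146
add column price_plus_3 = t['price'] + 3:
          price  price_plus_3
customer                     
Quinn       151           154
Uma         146           149
add column price_plus_3_x3 = t['price_plus_3'] * 3:
          price  price_plus_3  price_plus_3_x3
customer                                      
Quinn       151           154              462
Uma         146           149              447

909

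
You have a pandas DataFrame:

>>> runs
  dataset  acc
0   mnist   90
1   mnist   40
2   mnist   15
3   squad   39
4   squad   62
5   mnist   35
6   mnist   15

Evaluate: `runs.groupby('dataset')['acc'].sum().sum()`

group by dataset, sum of acc:
dataset
mnist    195
squad    101
Name: acc, dtype: int64
So sum() = 296.

296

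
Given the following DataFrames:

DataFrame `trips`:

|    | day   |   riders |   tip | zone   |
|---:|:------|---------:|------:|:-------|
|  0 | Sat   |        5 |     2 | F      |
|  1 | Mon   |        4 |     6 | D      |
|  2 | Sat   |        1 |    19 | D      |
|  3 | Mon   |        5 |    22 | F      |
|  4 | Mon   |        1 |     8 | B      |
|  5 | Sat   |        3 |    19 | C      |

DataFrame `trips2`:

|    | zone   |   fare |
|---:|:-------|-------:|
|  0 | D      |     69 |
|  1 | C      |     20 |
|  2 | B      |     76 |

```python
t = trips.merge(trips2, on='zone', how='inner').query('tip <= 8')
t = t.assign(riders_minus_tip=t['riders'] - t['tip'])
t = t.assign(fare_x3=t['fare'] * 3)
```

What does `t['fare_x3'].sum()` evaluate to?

merge on 'zone' (how='inner') → 4 rows:
   day  riders  tip zone  fare
0  Mon       4    6    D    69
1  Sat       1   19    D    69
2  Mon       1    8    B    76
3  Sat       3   19    C    20
filter rows where tip <= 8:
   day  riders  tip zone  fare
0  Mon       4    6    D    69
2  Mon       1    8    B    76
add column riders_minus_tip = t['riders'] - t['tip']:
   day  riders  tip zone  fare  riders_minus_tip
0  Mon       4    6    D    69                -2
2  Mon       1    8    B    76                -7
add column fare_x3 = t['fare'] * 3:
   day  riders  tip zone  fare  riders_minus_tip  fare_x3
0  Mon       4    6    D    69                -2      207
2  Mon       1    8    B    76                -7      228

435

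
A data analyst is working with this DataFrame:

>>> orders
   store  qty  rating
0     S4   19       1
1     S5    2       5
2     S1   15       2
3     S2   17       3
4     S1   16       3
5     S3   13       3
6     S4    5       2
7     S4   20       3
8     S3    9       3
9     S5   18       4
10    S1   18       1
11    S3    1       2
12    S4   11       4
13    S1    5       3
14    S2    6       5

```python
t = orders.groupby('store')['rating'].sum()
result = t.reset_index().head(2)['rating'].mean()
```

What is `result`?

8.5

group by store, sum of rating:
store
S1     9
S2     8
S3     8
S4    10
S5     9
Name: rating, dtype: int64
reset_index():
  store  rating
0    S1       9
1    S2       8
2    S3       8
3    S4      10
4    S5       9
take first 2 rows:
  store  rating
0    S1       9
1    S2       8
The mean of column 'rating' is 8.5.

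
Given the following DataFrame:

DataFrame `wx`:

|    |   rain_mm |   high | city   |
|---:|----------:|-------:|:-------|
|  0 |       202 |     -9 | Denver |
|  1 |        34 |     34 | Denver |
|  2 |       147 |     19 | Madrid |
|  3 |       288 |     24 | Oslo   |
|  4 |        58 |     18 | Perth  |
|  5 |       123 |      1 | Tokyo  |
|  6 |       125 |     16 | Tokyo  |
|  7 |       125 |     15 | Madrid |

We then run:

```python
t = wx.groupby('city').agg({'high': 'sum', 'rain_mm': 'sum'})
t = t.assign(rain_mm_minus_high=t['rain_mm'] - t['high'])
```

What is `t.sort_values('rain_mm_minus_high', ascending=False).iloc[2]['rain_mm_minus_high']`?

231

group by city: sum(high), sum(rain_mm):
        high  rain_mm
city                 
Denver    25      236
Madrid    34      272
Oslo      24      288
Perth     18       58
Tokyo     17      248
add column rain_mm_minus_high = t['rain_mm'] - t['high']:
        high  rain_mm  rain_mm_minus_high
city                                     
Denver    25      236                 211
Madrid    34      272                 238
Oslo      24      288                 264
Perth     18       58                  40
Tokyo     17      248                 231
sort by rain_mm_minus_high descending:
        high  rain_mm  rain_mm_minus_high
city                                     
Oslo      24      288                 264
Madrid    34      272                 238
Tokyo     17      248                 231
Denver    25      236                 211
Perth     18       58                  40
The value at position 2, column 'rain_mm_minus_high' is 231.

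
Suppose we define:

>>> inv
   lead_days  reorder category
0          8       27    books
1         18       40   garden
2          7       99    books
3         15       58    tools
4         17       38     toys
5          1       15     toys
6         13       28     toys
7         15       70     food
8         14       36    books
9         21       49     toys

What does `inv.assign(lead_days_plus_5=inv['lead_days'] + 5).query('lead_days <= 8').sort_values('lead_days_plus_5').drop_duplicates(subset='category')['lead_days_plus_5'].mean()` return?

9.0

add column lead_days_plus_5 = inv['lead_days'] + 5:
   lead_days  reorder category  lead_days_plus_5
0          8       27    books                13
1         18       40   garden                23
2          7       99    books                12
3         15       58    tools                20
4         17       38     toys                22
5          1       15     toys                 6
6         13       28     toys                18
7         15       70     food                20
8         14       36    books                19
9         21       49     toys                26
filter rows where lead_days <= 8:
   lead_days  reorder category  lead_days_plus_5
0          8       27    books                13
2          7       99    books                12
5          1       15     toys                 6
sort by lead_days_plus_5:
   lead_days  reorder category  lead_days_plus_5
5          1       15     toys                 6
2          7       99    books                12
0          8       27    books                13
drop duplicate category (keep=first):
   lead_days  reorder category  lead_days_plus_5
5          1       15     toys                 6
2          7       99    books                12
So mean() = 9.0.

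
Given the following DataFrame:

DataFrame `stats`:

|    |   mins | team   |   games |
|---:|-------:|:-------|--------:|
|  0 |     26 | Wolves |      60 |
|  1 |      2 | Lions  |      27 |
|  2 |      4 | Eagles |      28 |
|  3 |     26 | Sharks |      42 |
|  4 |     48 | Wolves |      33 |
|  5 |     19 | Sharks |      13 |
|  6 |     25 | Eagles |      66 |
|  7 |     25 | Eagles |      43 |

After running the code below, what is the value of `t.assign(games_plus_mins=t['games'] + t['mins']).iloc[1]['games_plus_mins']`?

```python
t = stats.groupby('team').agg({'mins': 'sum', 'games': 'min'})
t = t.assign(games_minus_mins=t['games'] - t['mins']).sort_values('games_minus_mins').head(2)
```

group by team: sum(mins), min(games):
        mins  games
team               
Eagles    54     28
Lions      2     27
Sharks    45     13
Wolves    74     33
add column games_minus_mins = t['games'] - t['mins']:
        mins  games  games_minus_mins
team                                 
Eagles    54     28               -26
Lions      2     27                25
Sharks    45     13               -32
Wolves    74     33               -41
sort by games_minus_mins:
        mins  games  games_minus_mins
team                                 
Wolves    74     33               -41
Sharks    45     13               -32
Eagles    54     28               -26
Lions      2     27                25
take first 2 rows:
        mins  games  games_minus_mins
team                                 
Wolves    74     33               -41
Sharks    45     13               -32
add column games_plus_mins = t['games'] + t['mins']:
        mins  games  games_minus_mins  games_plus_mins
team                                                  
Wolves    74     33               -41              107
Sharks    45     13               -32               58

58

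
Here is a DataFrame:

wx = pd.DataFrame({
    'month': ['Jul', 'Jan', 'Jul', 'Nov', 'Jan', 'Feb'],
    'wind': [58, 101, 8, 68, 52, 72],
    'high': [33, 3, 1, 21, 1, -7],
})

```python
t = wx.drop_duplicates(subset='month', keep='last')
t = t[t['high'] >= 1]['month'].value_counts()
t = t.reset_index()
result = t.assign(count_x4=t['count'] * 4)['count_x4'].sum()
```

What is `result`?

drop duplicate month (keep=last):
  month  wind  high
2   Jul     8     1
3   Nov    68    21
4   Jan    52     1
5   Feb    72    -7
filter rows where high >= 1:
  month  wind  high
2   Jul     8     1
3   Nov    68    21
4   Jan    52     1
value_counts of month:
month
Jul    1
Nov    1
Jan    1
Name: count, dtype: int64
reset_index():
  month  count
0   Jul      1
1   Nov      1
2   Jan      1
add column count_x4 = t['count'] * 4:
  month  count  count_x4
0   Jul      1         4
1   Nov      1         4
2   Jan      1         4
So sum() = 12.

12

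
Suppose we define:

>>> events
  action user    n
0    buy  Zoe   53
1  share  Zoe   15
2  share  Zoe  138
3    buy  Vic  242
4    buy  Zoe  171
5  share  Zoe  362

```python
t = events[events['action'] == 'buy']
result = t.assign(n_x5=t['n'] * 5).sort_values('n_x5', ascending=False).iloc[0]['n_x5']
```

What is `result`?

filter rows where action == 'buy':
  action user    n
0    buy  Zoe   53
3    buy  Vic  242
4    buy  Zoe  171
add column n_x5 = t['n'] * 5:
  action user    n  n_x5
0    buy  Zoe   53   265
3    buy  Vic  242  1210
4    buy  Zoe  171   855
sort by n_x5 descending:
  action user    n  n_x5
3    buy  Vic  242  1210
4    buy  Zoe  171   855
0    buy  Zoe   53   265
Reading off the value at position 0, column 'n_x5', we get 1210.

1210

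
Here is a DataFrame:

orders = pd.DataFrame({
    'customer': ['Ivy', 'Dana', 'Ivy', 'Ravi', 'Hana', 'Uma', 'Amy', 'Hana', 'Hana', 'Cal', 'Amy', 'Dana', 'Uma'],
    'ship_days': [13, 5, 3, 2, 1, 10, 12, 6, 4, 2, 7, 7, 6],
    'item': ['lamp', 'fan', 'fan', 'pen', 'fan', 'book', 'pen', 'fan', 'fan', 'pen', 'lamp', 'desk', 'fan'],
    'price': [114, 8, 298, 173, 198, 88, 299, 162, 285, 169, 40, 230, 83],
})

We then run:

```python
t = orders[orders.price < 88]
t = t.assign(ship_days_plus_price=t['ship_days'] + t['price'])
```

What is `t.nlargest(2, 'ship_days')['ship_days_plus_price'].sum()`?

136

filter rows where price < 88:
   customer  ship_days  item  price
1      Dana          5   fan      8
10      Amy          7  lamp     40
12      Uma          6   fan     83
add column ship_days_plus_price = t['ship_days'] + t['price']:
   customer  ship_days  item  price  ship_days_plus_price
1      Dana          5   fan      8                    13
10      Amy          7  lamp     40                    47
12      Uma          6   fan     83                    89
take 2 rows with largest ship_days:
   customer  ship_days  item  price  ship_days_plus_price
10      Amy          7  lamp     40                    47
12      Uma          6   fan     83                    89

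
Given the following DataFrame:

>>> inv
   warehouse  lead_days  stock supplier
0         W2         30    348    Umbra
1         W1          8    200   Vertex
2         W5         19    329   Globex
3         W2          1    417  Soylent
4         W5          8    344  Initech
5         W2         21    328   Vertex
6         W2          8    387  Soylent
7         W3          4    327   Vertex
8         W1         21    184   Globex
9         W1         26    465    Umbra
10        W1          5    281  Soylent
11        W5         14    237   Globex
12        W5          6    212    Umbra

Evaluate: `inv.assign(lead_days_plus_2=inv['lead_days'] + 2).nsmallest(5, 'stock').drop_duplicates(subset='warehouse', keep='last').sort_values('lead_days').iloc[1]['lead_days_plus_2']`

add column lead_days_plus_2 = inv['lead_days'] + 2:
   warehouse  lead_days  stock supplier  lead_days_plus_2
0         W2         30    348    Umbra                32
1         W1          8    200   Vertex                10
2         W5         19    329   Globex                21
3         W2          1    417  Soylent                 3
4         W5          8    344  Initech                10
5         W2         21    328   Vertex                23
6         W2          8    387  Soylent                10
7         W3          4    327   Vertex                 6
8         W1         21    184   Globex                23
9         W1         26    465    Umbra                28
10        W1          5    281  Soylent                 7
11        W5         14    237   Globex                16
12        W5          6    212    Umbra                 8
take 5 rows with smallest stock:
   warehouse  lead_days  stock supplier  lead_days_plus_2
8         W1         21    184   Globex                23
1         W1          8    200   Vertex                10
12        W5          6    212    Umbra                 8
11        W5         14    237   Globex                16
10        W1          5    281  Soylent                 7
drop duplicate warehouse (keep=last):
   warehouse  lead_days  stock supplier  lead_days_plus_2
11        W5         14    237   Globex                16
10        W1          5    281  Soylent                 7
sort by lead_days:
   warehouse  lead_days  stock supplier  lead_days_plus_2
10        W1          5    281  Soylent                 7
11        W5         14    237   Globex                16
The value at position 1, column 'lead_days_plus_2' is 16.

16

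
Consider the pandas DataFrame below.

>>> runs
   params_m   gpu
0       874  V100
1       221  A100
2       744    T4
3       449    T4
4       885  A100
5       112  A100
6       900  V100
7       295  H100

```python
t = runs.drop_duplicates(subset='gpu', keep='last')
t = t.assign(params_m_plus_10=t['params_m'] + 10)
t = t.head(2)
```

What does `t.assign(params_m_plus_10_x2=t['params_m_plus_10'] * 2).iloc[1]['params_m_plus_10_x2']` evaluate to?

244

drop duplicate gpu (keep=last):
   params_m   gpu
3       449    T4
5       112  A100
6       900  V100
7       295  H100
add column params_m_plus_10 = t['params_m'] + 10:
   params_m   gpu  params_m_plus_10
3       449    T4               459
5       112  A100               122
6       900  V100               910
7       295  H100               305
take first 2 rows:
   params_m   gpu  params_m_plus_10
3       449    T4               459
5       112  A100               122
add column params_m_plus_10_x2 = t['params_m_plus_10'] * 2:
   params_m   gpu  params_m_plus_10  params_m_plus_10_x2
3       449    T4               459                  918
5       112  A100               122                  244
value at position 1, column 'params_m_plus_10_x2' → 244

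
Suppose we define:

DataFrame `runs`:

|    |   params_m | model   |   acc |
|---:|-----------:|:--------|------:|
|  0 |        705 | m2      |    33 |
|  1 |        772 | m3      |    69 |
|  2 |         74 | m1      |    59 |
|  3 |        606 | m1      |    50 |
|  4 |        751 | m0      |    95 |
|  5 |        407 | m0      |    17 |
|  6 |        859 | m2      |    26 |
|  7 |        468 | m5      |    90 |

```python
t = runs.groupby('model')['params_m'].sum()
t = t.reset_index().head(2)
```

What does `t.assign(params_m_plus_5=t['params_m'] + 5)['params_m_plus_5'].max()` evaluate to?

group by model, sum of params_m:
model
m0    1158
m1     680
m2    1564
m3     772
m5     468
Name: params_m, dtype: int64
reset_index():
  model  params_m
0    m0      1158
1    m1       680
2    m2      1564
3    m3       772
4    m5       468
take first 2 rows:
  model  params_m
0    m0      1158
1    m1       680
add column params_m_plus_5 = t['params_m'] + 5:
  model  params_m  params_m_plus_5
0    m0      1158             1163
1    m1       680              685
The max of column 'params_m_plus_5' is 1163.

1163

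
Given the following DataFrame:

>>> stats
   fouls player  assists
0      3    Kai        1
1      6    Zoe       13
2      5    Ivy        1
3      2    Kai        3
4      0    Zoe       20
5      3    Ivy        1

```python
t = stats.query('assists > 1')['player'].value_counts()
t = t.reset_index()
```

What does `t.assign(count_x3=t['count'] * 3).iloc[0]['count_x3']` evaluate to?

6

filter rows where assists > 1:
   fouls player  assists
1      6    Zoe       13
3      2    Kai        3
4      0    Zoe       20
value_counts of player:
player
Zoe    2
Kai    1
Name: count, dtype: int64
reset_index():
  player  count
0    Zoe      2
1    Kai      1
add column count_x3 = t['count'] * 3:
  player  count  count_x3
0    Zoe      2         6
1    Kai      1         3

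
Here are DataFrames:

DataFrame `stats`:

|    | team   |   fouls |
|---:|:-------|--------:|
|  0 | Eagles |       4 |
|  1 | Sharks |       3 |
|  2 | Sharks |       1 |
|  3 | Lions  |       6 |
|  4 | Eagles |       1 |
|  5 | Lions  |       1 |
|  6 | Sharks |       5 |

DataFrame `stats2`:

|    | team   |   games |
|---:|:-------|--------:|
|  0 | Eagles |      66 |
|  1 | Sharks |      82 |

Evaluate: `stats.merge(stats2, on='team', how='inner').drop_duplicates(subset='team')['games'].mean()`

merge on 'team' (how='inner') → 5 rows:
     team  fouls  games
0  Eagles      4     66
1  Sharks      3     82
2  Sharks      1     82
3  Eagles      1     66
4  Sharks      5     82
drop duplicate team (keep=first):
     team  fouls  games
0  Eagles      4     66
1  Sharks      3     82

74.0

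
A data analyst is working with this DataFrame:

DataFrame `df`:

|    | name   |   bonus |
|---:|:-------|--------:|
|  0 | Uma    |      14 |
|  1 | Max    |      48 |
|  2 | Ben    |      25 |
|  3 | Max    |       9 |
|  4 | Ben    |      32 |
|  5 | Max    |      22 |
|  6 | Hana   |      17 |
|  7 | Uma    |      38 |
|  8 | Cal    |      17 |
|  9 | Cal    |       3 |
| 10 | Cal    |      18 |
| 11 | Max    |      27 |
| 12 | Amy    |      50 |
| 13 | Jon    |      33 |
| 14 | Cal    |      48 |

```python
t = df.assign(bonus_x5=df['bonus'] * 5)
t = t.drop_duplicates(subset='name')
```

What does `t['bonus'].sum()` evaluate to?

add column bonus_x5 = df['bonus'] * 5:
    name  bonus  bonus_x5
0    Uma     14        70
1    Max     48       240
2    Ben     25       125
3    Max      9        45
4    Ben     32       160
5    Max     22       110
6   Hana     17        85
7    Uma     38       190
8    Cal     17        85
9    Cal      3        15
10   Cal     18        90
11   Max     27       135
12   Amy     50       250
13   Jon     33       165
14   Cal     48       240
drop duplicate name (keep=first):
    name  bonus  bonus_x5
0    Uma     14        70
1    Max     48       240
2    Ben     25       125
6   Hana     17        85
8    Cal     17        85
12   Amy     50       250
13   Jon     33       165
The sum of column 'bonus' is 204.

204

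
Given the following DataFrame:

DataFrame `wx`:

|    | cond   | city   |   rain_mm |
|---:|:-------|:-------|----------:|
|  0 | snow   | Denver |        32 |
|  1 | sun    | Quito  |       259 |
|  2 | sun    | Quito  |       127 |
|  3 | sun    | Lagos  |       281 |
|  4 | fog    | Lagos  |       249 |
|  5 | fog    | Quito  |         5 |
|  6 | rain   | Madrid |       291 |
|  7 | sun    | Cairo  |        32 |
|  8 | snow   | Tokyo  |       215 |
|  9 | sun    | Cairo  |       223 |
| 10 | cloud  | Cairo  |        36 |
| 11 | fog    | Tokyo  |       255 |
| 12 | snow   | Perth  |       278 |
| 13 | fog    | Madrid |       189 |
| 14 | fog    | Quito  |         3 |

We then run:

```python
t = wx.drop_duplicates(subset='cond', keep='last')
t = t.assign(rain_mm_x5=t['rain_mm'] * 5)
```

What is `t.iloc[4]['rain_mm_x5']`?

drop duplicate cond (keep=last):
     cond    city  rain_mm
6    rain  Madrid      291
9     sun   Cairo      223
10  cloud   Cairo       36
12   snow   Perth      278
14    fog   Quito        3
add column rain_mm_x5 = t['rain_mm'] * 5:
     cond    city  rain_mm  rain_mm_x5
6    rain  Madrid      291        1455
9     sun   Cairo      223        1115
10  cloud   Cairo       36         180
12   snow   Perth      278        1390
14    fog   Quito        3          15

15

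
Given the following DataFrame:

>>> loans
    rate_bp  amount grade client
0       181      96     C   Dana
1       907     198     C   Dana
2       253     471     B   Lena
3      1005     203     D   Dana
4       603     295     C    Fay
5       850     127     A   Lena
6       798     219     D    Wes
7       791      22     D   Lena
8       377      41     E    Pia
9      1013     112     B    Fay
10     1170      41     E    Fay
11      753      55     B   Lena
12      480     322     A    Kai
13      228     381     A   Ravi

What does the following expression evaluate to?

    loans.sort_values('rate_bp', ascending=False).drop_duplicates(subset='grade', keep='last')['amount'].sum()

sort by rate_bp descending:
    rate_bp  amount grade client
10     1170      41     E    Fay
9      1013     112     B    Fay
3      1005     203     D   Dana
1       907     198     C   Dana
5       850     127     A   Lena
6       798     219     D    Wes
7       791      22     D   Lena
11      753      55     B   Lena
4       603     295     C    Fay
12      480     322     A    Kai
8       377      41     E    Pia
2       253     471     B   Lena
13      228     381     A   Ravi
0       181      96     C   Dana
drop duplicate grade (keep=last):
    rate_bp  amount grade client
7       791      22     D   Lena
8       377      41     E    Pia
2       253     471     B   Lena
13      228     381     A   Ravi
0       181      96     C   Dana
Finally, sum of column 'amount' = 1011.

1011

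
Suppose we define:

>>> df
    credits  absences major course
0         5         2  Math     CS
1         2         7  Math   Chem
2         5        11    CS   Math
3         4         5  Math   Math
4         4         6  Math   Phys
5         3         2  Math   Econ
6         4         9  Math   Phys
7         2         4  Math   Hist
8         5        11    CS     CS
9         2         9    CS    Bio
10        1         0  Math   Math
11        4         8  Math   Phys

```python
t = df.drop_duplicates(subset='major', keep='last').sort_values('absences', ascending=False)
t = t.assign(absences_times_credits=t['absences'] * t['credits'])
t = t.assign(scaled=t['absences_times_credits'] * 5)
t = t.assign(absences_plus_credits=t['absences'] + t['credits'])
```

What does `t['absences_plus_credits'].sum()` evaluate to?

drop duplicate major (keep=last):
    credits  absences major course
9         2         9    CS    Bio
11        4         8  Math   Phys
sort by absences descending:
    credits  absences major course
9         2         9    CS    Bio
11        4         8  Math   Phys
add column absences_times_credits = t['absences'] * t['credits']:
    credits  absences major course  absences_times_credits
9         2         9    CS    Bio                      18
11        4         8  Math   Phys                      32
add column scaled = t['absences_times_credits'] * 5:
    credits  absences major course  absences_times_credits  scaled
9         2         9    CS    Bio                      18      90
11        4         8  Math   Phys                      32     160
add column absences_plus_credits = t['absences'] + t['credits']:
    credits  absences major course  absences_times_credits  scaled  absences_plus_credits
9         2         9    CS    Bio                      18      90                     11
11        4         8  Math   Phys                      32     160                     12
So sum() = 23.

23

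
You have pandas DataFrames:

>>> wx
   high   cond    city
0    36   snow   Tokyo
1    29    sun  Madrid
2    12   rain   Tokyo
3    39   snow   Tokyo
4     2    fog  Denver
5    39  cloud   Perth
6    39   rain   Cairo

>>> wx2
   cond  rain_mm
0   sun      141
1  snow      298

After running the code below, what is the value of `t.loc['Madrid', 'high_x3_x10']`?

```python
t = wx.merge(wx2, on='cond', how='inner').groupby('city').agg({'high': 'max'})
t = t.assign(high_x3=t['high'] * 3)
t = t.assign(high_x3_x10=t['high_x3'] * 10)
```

870

merge on 'cond' (how='inner') → 3 rows:
   high  cond    city  rain_mm
0    36  snow   Tokyo      298
1    29   sun  Madrid      141
2    39  snow   Tokyo      298
group by city, max of high:
        high
city        
Madrid    29
Tokyo     39
add column high_x3 = t['high'] * 3:
        high  high_x3
city                 
Madrid    29       87
Tokyo     39      117
add column high_x3_x10 = t['high_x3'] * 10:
        high  high_x3  high_x3_x10
city                              
Madrid    29       87          870
Tokyo     39      117         1170
The value at row 'Madrid', column 'high_x3_x10' is 870.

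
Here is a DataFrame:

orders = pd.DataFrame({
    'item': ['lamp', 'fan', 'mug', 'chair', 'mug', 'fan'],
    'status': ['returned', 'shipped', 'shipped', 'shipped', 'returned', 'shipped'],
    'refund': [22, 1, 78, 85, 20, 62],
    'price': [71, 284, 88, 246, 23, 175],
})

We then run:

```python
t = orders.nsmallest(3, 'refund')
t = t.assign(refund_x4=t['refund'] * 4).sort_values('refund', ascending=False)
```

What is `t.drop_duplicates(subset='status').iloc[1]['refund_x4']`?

4

take 3 rows with smallest refund:
   item    status  refund  price
1   fan   shipped       1    284
4   mug  returned      20     23
0  lamp  returned      22     71
add column refund_x4 = t['refund'] * 4:
   item    status  refund  price  refund_x4
1   fan   shipped       1    284          4
4   mug  returned      20     23         80
0  lamp  returned      22     71         88
sort by refund descending:
   item    status  refund  price  refund_x4
0  lamp  returned      22     71         88
4   mug  returned      20     23         80
1   fan   shipped       1    284          4
drop duplicate status (keep=first):
   item    status  refund  price  refund_x4
0  lamp  returned      22     71         88
1   fan   shipped       1    284          4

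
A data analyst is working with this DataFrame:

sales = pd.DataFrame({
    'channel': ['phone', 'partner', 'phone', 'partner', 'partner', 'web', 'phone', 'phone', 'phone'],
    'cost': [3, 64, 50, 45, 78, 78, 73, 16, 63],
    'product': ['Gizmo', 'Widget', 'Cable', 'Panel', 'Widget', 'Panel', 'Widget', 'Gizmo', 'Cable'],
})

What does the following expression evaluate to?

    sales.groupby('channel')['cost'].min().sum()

group by channel, min of cost:
channel
partner    45
phone       3
web        78
Name: cost, dtype: int64
So sum() = 126.

126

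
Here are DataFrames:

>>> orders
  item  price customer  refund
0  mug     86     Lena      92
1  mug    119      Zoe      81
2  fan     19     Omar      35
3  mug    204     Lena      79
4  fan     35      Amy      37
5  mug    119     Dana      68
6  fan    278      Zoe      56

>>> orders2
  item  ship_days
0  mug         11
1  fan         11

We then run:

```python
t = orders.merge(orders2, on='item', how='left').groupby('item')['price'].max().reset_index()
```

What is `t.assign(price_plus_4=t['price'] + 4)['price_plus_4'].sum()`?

merge on 'item' (how='left') → 7 rows:
  item  price customer  refund  ship_days
0  mug     86     Lena      92         11
1  mug    119      Zoe      81         11
2  fan     19     Omar      35         11
3  mug    204     Lena      79         11
4  fan     35      Amy      37         11
5  mug    119     Dana      68         11
6  fan    278      Zoe      56         11
group by item, max of price:
item
fan    278
mug    204
Name: price, dtype: int64
reset_index():
  item  price
0  fan    278
1  mug    204
add column price_plus_4 = t['price'] + 4:
  item  price  price_plus_4
0  fan    278           282
1  mug    204           208

490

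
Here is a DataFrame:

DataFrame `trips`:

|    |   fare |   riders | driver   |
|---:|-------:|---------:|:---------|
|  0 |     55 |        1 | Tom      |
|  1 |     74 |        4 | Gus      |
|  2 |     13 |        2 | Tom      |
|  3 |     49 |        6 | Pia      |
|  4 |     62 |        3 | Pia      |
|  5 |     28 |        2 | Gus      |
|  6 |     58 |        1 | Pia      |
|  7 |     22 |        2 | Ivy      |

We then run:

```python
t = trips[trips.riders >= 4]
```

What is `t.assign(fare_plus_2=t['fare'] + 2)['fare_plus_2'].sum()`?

filter rows where riders >= 4:
   fare  riders driver
1    74       4    Gus
3    49       6    Pia
add column fare_plus_2 = t['fare'] + 2:
   fare  riders driver  fare_plus_2
1    74       4    Gus           76
3    49       6    Pia           51

127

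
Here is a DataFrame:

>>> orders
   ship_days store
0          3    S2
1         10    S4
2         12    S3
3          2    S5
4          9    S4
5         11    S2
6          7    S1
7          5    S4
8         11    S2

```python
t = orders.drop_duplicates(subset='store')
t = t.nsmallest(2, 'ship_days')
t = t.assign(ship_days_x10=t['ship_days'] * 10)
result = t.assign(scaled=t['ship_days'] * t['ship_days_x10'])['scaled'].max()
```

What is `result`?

90

drop duplicate store (keep=first):
   ship_days store
0          3    S2
1         10    S4
2         12    S3
3          2    S5
6          7    S1
take 2 rows with smallest ship_days:
   ship_days store
3          2    S5
0          3    S2
add column ship_days_x10 = t['ship_days'] * 10:
   ship_days store  ship_days_x10
3          2    S5             20
0          3    S2             30
add column scaled = t['ship_days'] * t['ship_days_x10']:
   ship_days store  ship_days_x10  scaled
3          2    S5             20      40
0          3    S2             30      90
max of column 'scaled' → 90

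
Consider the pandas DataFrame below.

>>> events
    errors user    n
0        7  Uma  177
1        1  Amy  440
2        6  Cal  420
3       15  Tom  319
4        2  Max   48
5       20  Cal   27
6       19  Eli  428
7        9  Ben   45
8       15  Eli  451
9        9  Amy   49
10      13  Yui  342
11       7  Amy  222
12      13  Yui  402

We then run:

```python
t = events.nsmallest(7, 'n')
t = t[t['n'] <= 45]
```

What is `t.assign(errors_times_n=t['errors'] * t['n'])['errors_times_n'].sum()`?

945

take 7 rows with smallest n:
    errors user    n
5       20  Cal   27
7        9  Ben   45
4        2  Max   48
9        9  Amy   49
0        7  Uma  177
11       7  Amy  222
3       15  Tom  319
filter rows where n <= 45:
   errors user   n
5      20  Cal  27
7       9  Ben  45
add column errors_times_n = t['errors'] * t['n']:
   errors user   n  errors_times_n
5      20  Cal  27             540
7       9  Ben  45             405
So sum() = 945.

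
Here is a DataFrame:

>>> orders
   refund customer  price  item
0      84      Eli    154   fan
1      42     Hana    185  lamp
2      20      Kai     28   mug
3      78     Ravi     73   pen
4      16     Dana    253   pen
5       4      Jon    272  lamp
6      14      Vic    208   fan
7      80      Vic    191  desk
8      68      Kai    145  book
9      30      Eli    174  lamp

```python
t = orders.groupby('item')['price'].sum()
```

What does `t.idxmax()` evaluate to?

group by item, sum of price:
item
book    145
desk    191
fan     362
lamp    631
mug      28
pen     326
Name: price, dtype: int64
Reading off the label with the largest value, we get lamp.

lamp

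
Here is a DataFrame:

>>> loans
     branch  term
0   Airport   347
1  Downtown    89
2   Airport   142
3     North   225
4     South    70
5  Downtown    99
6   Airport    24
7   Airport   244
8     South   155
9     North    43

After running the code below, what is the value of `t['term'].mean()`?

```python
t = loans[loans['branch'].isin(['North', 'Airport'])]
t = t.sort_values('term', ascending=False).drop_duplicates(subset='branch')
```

filter rows where branch in ['North', 'Airport']:
    branch  term
0  Airport   347
2  Airport   142
3    North   225
6  Airport    24
7  Airport   244
9    North    43
sort by term descending:
    branch  term
0  Airport   347
7  Airport   244
3    North   225
2  Airport   142
9    North    43
6  Airport    24
drop duplicate branch (keep=first):
    branch  term
0  Airport   347
3    North   225
Then the mean of column 'term': 286.0

286.0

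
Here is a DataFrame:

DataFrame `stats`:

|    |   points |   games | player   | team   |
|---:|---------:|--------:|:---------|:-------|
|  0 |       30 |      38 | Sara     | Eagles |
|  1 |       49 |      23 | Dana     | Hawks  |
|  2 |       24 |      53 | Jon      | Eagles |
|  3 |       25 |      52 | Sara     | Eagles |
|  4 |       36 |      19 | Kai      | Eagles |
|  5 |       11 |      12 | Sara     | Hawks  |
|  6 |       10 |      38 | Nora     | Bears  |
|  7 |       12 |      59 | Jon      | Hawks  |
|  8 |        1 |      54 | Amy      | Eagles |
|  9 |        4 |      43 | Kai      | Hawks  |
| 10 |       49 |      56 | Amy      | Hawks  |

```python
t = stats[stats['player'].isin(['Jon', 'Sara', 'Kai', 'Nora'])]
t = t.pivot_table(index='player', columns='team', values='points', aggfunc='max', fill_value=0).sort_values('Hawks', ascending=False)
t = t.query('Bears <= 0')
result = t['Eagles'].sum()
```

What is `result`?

filter rows where player in ['Jon', 'Sara', 'Kai', 'Nora']:
   points  games player    team
0      30     38   Sara  Eagles
2      24     53    Jon  Eagles
3      25     52   Sara  Eagles
4      36     19    Kai  Eagles
5      11     12   Sara   Hawks
6      10     38   Nora   Bears
7      12     59    Jon   Hawks
9       4     43    Kai   Hawks
pivot: rows=player, cols=team, max(points):
team    Bears  Eagles  Hawks
player                      
Jon         0      24     12
Kai         0      36      4
Nora       10       0      0
Sara        0      30     11
sort by Hawks descending:
team    Bears  Eagles  Hawks
player                      
Jon         0      24     12
Sara        0      30     11
Kai         0      36      4
Nora       10       0      0
filter rows where Bears <= 0:
team    Bears  Eagles  Hawks
player                      
Jon         0      24     12
Sara        0      30     11
Kai         0      36      4
sum of column 'Eagles' → 90

90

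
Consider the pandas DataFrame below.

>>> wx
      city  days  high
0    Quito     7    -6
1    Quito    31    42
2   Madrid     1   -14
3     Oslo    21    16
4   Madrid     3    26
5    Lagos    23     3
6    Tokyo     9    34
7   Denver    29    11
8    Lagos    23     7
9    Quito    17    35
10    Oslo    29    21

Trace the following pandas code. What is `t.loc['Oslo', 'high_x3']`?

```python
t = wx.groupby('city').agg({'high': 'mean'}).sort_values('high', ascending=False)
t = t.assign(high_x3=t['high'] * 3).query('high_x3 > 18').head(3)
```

55.5

group by city, mean of high:
             high
city             
Denver  11.000000
Lagos    5.000000
Madrid   6.000000
Oslo    18.500000
Quito   23.666667
Tokyo   34.000000
sort by high descending:
             high
city             
Tokyo   34.000000
Quito   23.666667
Oslo    18.500000
Denver  11.000000
Madrid   6.000000
Lagos    5.000000
add column high_x3 = t['high'] * 3:
             high  high_x3
city                      
Tokyo   34.000000    102.0
Quito   23.666667     71.0
Oslo    18.500000     55.5
Denver  11.000000     33.0
Madrid   6.000000     18.0
Lagos    5.000000     15.0
filter rows where high_x3 > 18:
             high  high_x3
city                      
Tokyo   34.000000    102.0
Quito   23.666667     71.0
Oslo    18.500000     55.5
Denver  11.000000     33.0
take first 3 rows:
            high  high_x3
city                     
Tokyo  34.000000    102.0
Quito  23.666667     71.0
Oslo   18.500000     55.5
The value at row 'Oslo', column 'high_x3' is 55.5.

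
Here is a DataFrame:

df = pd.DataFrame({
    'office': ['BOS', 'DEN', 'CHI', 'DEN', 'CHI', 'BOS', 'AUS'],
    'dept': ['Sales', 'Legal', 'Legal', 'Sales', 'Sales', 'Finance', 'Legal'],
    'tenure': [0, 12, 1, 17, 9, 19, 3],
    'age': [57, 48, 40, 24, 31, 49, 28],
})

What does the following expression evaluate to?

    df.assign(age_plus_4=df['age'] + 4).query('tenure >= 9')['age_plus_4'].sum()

add column age_plus_4 = df['age'] + 4:
  office     dept  tenure  age  age_plus_4
0    BOS    Sales       0   57          61
1    DEN    Legal      12   48          52
2    CHI    Legal       1   40          44
3    DEN    Sales      17   24          28
4    CHI    Sales       9   31          35
5    BOS  Finance      19   49          53
6    AUS    Legal       3   28          32
filter rows where tenure >= 9:
  office     dept  tenure  age  age_plus_4
1    DEN    Legal      12   48          52
3    DEN    Sales      17   24          28
4    CHI    Sales       9   31          35
5    BOS  Finance      19   49          53
Then the sum of column 'age_plus_4': 168

168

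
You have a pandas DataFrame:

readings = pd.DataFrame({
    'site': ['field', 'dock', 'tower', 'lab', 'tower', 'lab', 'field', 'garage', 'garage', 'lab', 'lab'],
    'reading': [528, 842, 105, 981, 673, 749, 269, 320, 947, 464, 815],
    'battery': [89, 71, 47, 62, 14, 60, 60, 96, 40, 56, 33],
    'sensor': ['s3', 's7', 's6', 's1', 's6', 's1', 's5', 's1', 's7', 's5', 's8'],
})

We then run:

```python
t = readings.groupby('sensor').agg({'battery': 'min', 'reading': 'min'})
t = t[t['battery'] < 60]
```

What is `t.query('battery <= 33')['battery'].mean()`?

23.5

group by sensor: min(battery), min(reading):
        battery  reading
sensor                  
s1           60      320
s3           89      528
s5           56      269
s6           14      105
s7           40      842
s8           33      815
filter rows where battery < 60:
        battery  reading
sensor                  
s5           56      269
s6           14      105
s7           40      842
s8           33      815
filter rows where battery <= 33:
        battery  reading
sensor                  
s6           14      105
s8           33      815
Then the mean of column 'battery': 23.5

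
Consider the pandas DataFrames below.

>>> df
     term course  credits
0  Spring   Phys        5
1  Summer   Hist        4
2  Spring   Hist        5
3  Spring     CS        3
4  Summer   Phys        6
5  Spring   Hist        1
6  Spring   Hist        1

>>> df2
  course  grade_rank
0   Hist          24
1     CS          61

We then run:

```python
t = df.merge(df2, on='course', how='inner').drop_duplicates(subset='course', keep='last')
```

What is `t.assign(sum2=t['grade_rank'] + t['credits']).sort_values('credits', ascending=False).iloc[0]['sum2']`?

merge on 'course' (how='inner') → 5 rows:
     term course  credits  grade_rank
0  Summer   Hist        4          24
1  Spring   Hist        5          24
2  Spring     CS        3          61
3  Spring   Hist        1          24
4  Spring   Hist        1          24
drop duplicate course (keep=last):
     term course  credits  grade_rank
2  Spring     CS        3          61
4  Spring   Hist        1          24
add column sum2 = t['grade_rank'] + t['credits']:
     term course  credits  grade_rank  sum2
2  Spring     CS        3          61    64
4  Spring   Hist        1          24    25
sort by credits descending:
     term course  credits  grade_rank  sum2
2  Spring     CS        3          61    64
4  Spring   Hist        1          24    25

64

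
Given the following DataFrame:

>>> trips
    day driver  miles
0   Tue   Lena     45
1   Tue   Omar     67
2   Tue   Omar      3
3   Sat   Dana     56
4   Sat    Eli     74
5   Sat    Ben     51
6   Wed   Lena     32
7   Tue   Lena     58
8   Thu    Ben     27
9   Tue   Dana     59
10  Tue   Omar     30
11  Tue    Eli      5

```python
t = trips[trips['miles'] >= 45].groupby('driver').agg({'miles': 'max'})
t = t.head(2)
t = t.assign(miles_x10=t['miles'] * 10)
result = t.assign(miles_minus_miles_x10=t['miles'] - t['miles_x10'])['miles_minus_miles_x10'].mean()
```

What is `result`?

-495.0

filter rows where miles >= 45:
   day driver  miles
0  Tue   Lena     45
1  Tue   Omar     67
3  Sat   Dana     56
4  Sat    Eli     74
5  Sat    Ben     51
7  Tue   Lena     58
9  Tue   Dana     59
group by driver, max of miles:
        miles
driver       
Ben        51
Dana       59
Eli        74
Lena       58
Omar       67
take first 2 rows:
        miles
driver       
Ben        51
Dana       59
add column miles_x10 = t['miles'] * 10:
        miles  miles_x10
driver                  
Ben        51        510
Dana       59        590
add column miles_minus_miles_x10 = t['miles'] - t['miles_x10']:
        miles  miles_x10  miles_minus_miles_x10
driver                                         
Ben        51        510                   -459
Dana       59        590                   -531
Finally, mean of column 'miles_minus_miles_x10' = -495.0.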